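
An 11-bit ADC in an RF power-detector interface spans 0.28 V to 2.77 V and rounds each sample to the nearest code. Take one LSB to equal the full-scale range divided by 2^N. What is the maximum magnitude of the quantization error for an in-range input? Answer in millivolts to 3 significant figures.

0.608 mV

Full-scale range = 2.77 V − (0.28 V) = 2.49 V.
LSB = 2.49 V ÷ 2^11 = 2.49/2048 V = 1.2158 mV.
Worst-case error for round-to-nearest is half an LSB: 0.608 mV.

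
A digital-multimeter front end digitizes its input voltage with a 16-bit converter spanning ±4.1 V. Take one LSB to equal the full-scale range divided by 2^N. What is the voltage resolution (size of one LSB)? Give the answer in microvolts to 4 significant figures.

125.1 µV

Span: 4.1 V − (-4.1 V) = 8.2 V.
Number of codes = 2^16 = 65536.
Step size = 8.2/65536 V = 125.1 µV.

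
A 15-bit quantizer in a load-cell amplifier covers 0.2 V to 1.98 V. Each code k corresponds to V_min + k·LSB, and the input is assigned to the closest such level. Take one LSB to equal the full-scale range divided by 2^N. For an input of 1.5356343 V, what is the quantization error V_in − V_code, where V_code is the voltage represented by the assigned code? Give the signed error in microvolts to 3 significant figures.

The full-scale span is 1.98 − (0.2) = 1.78 V. LSB = 1.78 V / 2^15 ≈ 54.32 µV.
Position in LSBs: (1.5356343 − (0.2)) × 32768/1.78 = 24587.6768; rounding gives k = 24588.
V_code = 0.2 + (24588/32768) × 1.78 = 1.5356518555 V.
e = 1.5356343 − (1.5356518555) = −17.6 µV.

−17.6 µV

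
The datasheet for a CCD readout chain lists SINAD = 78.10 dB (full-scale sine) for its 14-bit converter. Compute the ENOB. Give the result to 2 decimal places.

ENOB = (SINAD − 1.76) / 6.02 = (78.10 − 1.76) / 6.02 = 76.34 / 6.02 = 12.6811.

12.68 bits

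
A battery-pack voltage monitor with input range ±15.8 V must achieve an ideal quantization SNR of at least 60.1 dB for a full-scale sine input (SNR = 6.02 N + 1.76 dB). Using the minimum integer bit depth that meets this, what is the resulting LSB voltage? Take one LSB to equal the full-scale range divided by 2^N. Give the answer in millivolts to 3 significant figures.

30.9 mV

Span: 15.8 V − (-15.8 V) = 31.6 V.
6.02 N + 1.76 ≥ 60.1 gives N ≥ 9.691, so the minimum integer is 10.
One LSB is 31.6 V / 1024 = 30.9 mV.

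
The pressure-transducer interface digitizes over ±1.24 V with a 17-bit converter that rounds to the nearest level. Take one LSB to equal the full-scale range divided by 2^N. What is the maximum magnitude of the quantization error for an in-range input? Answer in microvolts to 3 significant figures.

9.46 µV

Range = 1.24 − (-1.24) = 2.48 V.
One LSB is 2.48 V / 131072 = 18.921 µV.
A rounding quantizer has |error| ≤ LSB/2 = 9.46 µV.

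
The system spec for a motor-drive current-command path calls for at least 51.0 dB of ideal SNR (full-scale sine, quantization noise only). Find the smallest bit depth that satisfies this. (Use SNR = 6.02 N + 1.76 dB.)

Required N = ⌈(51.0 − 1.76)/6.02⌉ = ⌈8.179⌉ = 9.

9 bits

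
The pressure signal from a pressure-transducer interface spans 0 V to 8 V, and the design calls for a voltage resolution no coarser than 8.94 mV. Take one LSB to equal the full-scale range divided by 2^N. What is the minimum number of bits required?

10 bits

V_FS = 8 V.
Need 2^N ≥ 8 V / 8.94 mV = 894.9 → N_min = 10.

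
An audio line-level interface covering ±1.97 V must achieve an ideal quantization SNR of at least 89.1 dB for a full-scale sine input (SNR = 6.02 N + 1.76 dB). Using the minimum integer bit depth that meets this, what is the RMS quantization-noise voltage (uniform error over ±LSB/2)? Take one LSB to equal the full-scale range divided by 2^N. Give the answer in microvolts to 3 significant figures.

The full-scale span is 1.97 − (-1.97) = 3.94 V.
6.02 N + 1.76 ≥ 89.1 gives N ≥ 14.508, so the minimum integer is 15.
LSB = 3.94 V / 2^15 = 120.24 µV.
V_rms = LSB/√12 = 34.7 µV.

34.7 µV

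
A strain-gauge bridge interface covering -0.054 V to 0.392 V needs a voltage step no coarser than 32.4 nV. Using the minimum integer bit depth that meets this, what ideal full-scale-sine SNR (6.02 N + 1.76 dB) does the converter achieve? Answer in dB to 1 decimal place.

146.2 dB

The full-scale span is 0.392 − (-0.054) = 0.446 V.
0.446 V / 32.4 nV = 1.377e7. Since 2^23 = 8388608 and 2^24 = 16777216, N = 24.
6.02(24) + 1.76 = 146.24 dB.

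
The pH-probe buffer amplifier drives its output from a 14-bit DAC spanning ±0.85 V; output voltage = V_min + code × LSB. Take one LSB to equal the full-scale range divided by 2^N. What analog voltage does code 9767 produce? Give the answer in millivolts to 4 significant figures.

Span: 0.85 V − (-0.85 V) = 1.7 V. LSB = 1.7 V / 2^14.
Output = V_min + (9767/16384) × range = -0.85 + 0.596130 × 1.7 V
      = -0.85 V + 1.01342 V = 0.163422 V.

163.4 mV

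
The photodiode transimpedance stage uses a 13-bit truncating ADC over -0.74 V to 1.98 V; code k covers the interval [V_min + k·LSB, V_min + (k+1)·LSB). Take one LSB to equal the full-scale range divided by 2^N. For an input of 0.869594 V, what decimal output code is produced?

Range = 1.98 − (-0.74) = 2.72 V. LSB = 2.72 V / 2^13 ≈ 332.0 µV.
(V_in − V_min) × 2^13/range = (0.869594 − (-0.74)) × 8192/2.72 = 4847.718.
Floor → code = 4847.

4847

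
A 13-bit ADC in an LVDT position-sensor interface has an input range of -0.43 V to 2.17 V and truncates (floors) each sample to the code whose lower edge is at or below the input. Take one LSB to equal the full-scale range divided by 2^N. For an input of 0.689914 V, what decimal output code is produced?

Full-scale range = 2.17 V − (-0.43 V) = 2.6 V. LSB = 2.6 V / 2^13 ≈ 317.4 µV.
V_in − V_min = 0.689914 − (-0.43) = 1.119914 V.
Divide by LSB: 1.119914 × 8192/2.6 = 3528.5906.
Truncating gives code 3528.

3528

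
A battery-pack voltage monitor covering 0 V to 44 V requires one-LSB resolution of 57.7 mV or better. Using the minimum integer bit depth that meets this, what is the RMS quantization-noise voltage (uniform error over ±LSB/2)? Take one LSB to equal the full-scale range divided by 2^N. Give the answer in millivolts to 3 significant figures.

12.4 mV

Span = 44 V.
44 V / 57.7 mV = 762.6. Since 2^9 = 512 and 2^10 = 1024, N = 10.
LSB = 44 V / 2^10 = 42.969 mV.
RMS noise = LSB/√12 = 12.4 mV.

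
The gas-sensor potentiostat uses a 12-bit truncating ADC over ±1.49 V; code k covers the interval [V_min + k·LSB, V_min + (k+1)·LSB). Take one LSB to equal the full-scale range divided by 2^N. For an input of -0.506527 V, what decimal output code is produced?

The full-scale span is 1.49 − (-1.49) = 2.98 V. LSB = 2.98 V / 2^12 ≈ 0.7275 mV.
code = ⌊(V_in − V_min)/LSB⌋ = ⌊(V_in − V_min) × 2^12 / range⌋
     = ⌊(-0.506527 − (-1.49)) × 4096 / 2.98⌋ = ⌊0.983473 × 4096/2.98⌋
     = ⌊1351.780⌋ = 1351.

1351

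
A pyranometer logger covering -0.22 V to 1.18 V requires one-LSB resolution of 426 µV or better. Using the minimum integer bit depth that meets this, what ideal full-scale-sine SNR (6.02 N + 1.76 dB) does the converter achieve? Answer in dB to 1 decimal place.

Span: 1.18 V − (-0.22 V) = 1.4 V.
Levels needed ≥ 1.4/426 µV = 3286. 2^12 = 4096 suffices, so N_min = 12.
SNR = 6.02 × 12 + 1.76 = 74.00 dB.

74.0 dB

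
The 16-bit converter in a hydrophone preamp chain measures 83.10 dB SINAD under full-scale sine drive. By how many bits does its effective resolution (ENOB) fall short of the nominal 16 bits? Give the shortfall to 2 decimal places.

2.49 bits

Effective bits = (83.10 − 1.76)/6.02 = 13.5116.
Shortfall = 16 − 13.5116 = 2.4884 bits.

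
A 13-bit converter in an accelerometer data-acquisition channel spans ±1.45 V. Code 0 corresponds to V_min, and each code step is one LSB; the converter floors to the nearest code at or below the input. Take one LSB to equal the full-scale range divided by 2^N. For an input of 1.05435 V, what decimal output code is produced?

Range = 1.45 − (-1.45) = 2.9 V. LSB = 2.9 V / 2^13 ≈ 354.0 µV.
(V_in − V_min) × 2^13/range = (1.05435 − (-1.45)) × 8192/2.9 = 7074.357.
Floor → code = 7074.

7074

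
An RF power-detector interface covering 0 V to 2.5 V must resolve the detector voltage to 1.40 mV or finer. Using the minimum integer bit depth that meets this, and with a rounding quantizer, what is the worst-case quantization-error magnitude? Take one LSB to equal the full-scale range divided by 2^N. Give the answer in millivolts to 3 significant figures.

0.610 mV

V_FS = 2.5 V.
Levels needed ≥ 2.5/1.40 mV = 1786. 2^11 = 2048 suffices, so N_min = 11.
LSB = 2.5 V / 2^11 = 1.2207 mV.
|e|_max = LSB/2 = 0.610 mV.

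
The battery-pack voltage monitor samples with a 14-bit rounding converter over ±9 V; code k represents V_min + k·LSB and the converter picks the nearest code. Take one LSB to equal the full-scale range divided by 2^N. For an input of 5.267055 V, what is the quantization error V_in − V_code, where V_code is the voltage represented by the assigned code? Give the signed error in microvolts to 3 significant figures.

Range = 9 − (-9) = 18 V. LSB = 18 V / 2^14 ≈ 1.099 mV.
Position in LSBs: (5.267055 − (-9)) × 16384/18 = 12986.1905; rounding gives k = 12986.
Reconstructed level: -9 + 12986 × 18/16384 V = 5.2668457031 V.
e = 5.267055 − (5.2668457031) = +209 µV.

+209 µV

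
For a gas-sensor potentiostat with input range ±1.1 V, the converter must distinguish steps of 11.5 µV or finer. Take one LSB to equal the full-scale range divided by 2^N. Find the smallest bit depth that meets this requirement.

Span: 1.1 V − (-1.1 V) = 2.2 V.
Need 2^N ≥ 2.2 V / 11.5 µV = 191300 → N_min = 18.

18 bits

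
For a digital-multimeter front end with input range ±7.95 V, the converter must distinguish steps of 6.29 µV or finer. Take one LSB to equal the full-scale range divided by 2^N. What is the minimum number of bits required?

Span: 7.95 V − (-7.95 V) = 15.9 V.
Need 2^N ≥ 15.9 V / 6.29 µV = 2.528e6 → N_min = 22.

22 bits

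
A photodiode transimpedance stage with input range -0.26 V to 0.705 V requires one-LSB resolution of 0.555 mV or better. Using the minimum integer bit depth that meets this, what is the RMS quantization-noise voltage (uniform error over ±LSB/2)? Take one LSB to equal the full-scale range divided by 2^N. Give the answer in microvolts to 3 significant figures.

136 µV

Full-scale range = 0.705 V − (-0.26 V) = 0.965 V.
0.965 V / 0.555 mV = 1739. Since 2^10 = 1024 and 2^11 = 2048, N = 11.
LSB = 0.965 V ÷ 2^11 = 0.965/2048 V = 471.19 µV.
V_rms = LSB/√12 = 136 µV.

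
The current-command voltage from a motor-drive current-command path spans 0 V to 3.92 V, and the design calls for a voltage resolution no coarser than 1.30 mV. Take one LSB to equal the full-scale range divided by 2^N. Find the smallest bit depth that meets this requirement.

12 bits

Span = 3.92 V.
3.92 V / 1.30 mV = 3015. Since 2^11 = 2048 and 2^12 = 4096, N = 12.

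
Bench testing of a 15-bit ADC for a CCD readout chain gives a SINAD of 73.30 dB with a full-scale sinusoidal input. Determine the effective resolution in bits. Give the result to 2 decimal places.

ENOB = (SINAD − 1.76) / 6.02 = (73.30 − 1.76) / 6.02 = 71.54 / 6.02 = 11.8837.

11.88 bits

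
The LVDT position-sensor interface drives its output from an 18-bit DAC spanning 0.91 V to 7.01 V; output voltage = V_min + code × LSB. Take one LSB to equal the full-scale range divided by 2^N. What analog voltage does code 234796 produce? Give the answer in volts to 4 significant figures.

6.374 V

Full-scale range = 7.01 V − (0.91 V) = 6.1 V. LSB = 6.1 V / 2^18.
Output = V_min + (234796/262144) × range = 0.91 + 0.895676 × 6.1 V
      = 0.91 + 5.46362 = 6.37362 V.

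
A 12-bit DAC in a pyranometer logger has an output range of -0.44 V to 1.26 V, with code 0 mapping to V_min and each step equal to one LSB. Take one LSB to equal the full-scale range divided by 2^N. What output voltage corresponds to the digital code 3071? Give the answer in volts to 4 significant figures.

Range = 1.26 − (-0.44) = 1.7 V. LSB = 1.7 V / 2^12.
Output = V_min + (3071/4096) × range = -0.44 + 0.749756 × 1.7 V
      = -0.44 + 1.27458 = 0.834585 V.

0.8346 V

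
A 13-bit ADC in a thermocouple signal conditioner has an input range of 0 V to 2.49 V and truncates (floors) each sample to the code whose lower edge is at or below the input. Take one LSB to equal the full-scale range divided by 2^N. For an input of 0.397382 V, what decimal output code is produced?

V_FS = 2.49 V. LSB = 2.49 V / 2^13 ≈ 304.0 µV.
code = ⌊(V_in − V_min)/LSB⌋ = ⌊(V_in − V_min) × 2^13 / range⌋
     = ⌊(0.397382 − (0)) × 8192 / 2.49⌋ = ⌊0.397382 × 8192/2.49⌋
     = ⌊1307.371⌋ = 1307.

1307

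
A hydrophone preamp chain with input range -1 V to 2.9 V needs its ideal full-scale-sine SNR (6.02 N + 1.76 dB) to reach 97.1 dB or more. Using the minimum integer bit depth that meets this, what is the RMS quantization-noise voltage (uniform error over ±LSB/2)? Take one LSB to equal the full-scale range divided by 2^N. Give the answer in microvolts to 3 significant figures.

The full-scale span is 2.9 − (-1) = 3.9 V.
Required N = ⌈(97.1 − 1.76)/6.02⌉ = ⌈15.837⌉ = 16.
LSB = 3.9 V / 2^16 = 59.509 µV.
V_rms = LSB/√12 = 17.2 µV.

17.2 µV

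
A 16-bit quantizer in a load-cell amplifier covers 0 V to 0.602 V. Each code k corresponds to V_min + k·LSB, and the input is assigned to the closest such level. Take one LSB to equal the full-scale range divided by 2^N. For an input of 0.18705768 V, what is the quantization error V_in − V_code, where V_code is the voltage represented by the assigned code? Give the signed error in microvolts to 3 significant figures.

Range is 0.602 V. LSB = 0.602 V / 2^16 ≈ 9.186 µV.
(V_in − V_min)/LSB = (0.18705768 − (0)) × 65536/0.602 = 20363.8075 → nearest code k = 20364.
Reconstructed level: 0 + 20364 × 0.602/65536 V = 0.18705944824 V.
V_in − V_code = 0.18705768 − (0.18705944824) = −1.77 µV.

−1.77 µV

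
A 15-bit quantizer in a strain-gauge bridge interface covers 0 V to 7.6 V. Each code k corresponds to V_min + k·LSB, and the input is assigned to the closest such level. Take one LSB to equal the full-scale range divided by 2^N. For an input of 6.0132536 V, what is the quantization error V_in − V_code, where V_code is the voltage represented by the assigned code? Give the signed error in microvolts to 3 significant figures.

V_FS = 7.6 V. LSB = 7.6 V / 2^15 ≈ 231.9 µV.
(V_in − V_min)/LSB = (6.0132536 − (0)) × 32768/7.6 = 25926.6176 → nearest code k = 25927.
Reconstructed level: 0 + 25927 × 7.6/32768 V = 6.0133422852 V.
e = 6.0132536 − (6.0133422852) = −88.7 µV.

−88.7 µV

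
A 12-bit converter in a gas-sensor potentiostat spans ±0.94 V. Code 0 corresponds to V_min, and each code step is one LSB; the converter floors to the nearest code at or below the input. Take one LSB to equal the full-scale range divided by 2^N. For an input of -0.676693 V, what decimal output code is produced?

Full-scale range = 0.94 V − (-0.94 V) = 1.88 V. LSB = 1.88 V / 2^12 ≈ 459.0 µV.
code = ⌊(V_in − V_min)/LSB⌋ = ⌊(V_in − V_min) × 2^12 / range⌋
     = ⌊(-0.676693 − (-0.94)) × 4096 / 1.88⌋ = ⌊0.263307 × 4096/1.88⌋
     = ⌊573.673⌋ = 573.

573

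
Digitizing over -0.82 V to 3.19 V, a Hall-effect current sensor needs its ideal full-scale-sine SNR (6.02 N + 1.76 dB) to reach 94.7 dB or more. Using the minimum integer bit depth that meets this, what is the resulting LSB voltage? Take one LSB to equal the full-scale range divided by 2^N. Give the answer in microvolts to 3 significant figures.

The full-scale span is 3.19 − (-0.82) = 4.01 V.
Required N = ⌈(94.7 − 1.76)/6.02⌉ = ⌈15.439⌉ = 16.
LSB = 4.01 V ÷ 2^16 = 4.01/65536 V = 61.2 µV.

61.2 µV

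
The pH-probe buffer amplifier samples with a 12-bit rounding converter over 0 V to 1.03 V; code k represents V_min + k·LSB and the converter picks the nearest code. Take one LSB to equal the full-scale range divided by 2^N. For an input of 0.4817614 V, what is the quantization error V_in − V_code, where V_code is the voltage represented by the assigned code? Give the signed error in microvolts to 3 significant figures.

−45.2 µV

Span = 1.03 V. LSB = 1.03 V / 2^12 ≈ 251.5 µV.
Position in LSBs: (0.4817614 − (0)) × 4096/1.03 = 1915.8201; rounding gives k = 1916.
V_code = V_min + k × range/2^12 = 0 + 1916 × 1.03/4096 = 0.4818066406 V.
V_in − V_code = 0.4817614 − (0.4818066406) = −45.2 µV.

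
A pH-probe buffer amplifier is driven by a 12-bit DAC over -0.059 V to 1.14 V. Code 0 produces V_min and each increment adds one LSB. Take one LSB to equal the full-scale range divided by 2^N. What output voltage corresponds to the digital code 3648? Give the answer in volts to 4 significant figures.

Full-scale range = 1.14 V − (-0.059 V) = 1.199 V. LSB = 1.199 V / 2^12.
V_out = -0.059 + 3648 × (1.199/4096) V
      = -0.059 + 1.06786 = 1.00886 V.

1.009 V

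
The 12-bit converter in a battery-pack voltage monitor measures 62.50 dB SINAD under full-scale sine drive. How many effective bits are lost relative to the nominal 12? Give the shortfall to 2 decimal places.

ENOB = (SINAD − 1.76)/6.02 = (62.50 − 1.76)/6.02 = 10.0897 bits.
12 − 10.0897 = 1.91 bits below nominal.

1.91 bits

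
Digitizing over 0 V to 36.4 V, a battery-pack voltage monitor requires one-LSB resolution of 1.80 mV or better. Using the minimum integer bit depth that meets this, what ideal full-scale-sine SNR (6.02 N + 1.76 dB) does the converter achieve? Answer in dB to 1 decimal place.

92.1 dB

Full-scale range = 36.4 V.
Need 2^N ≥ 36.4 V / 1.80 mV = 20220 → N_min = 15.
Ideal SNR at N = 15: 6.02·15 + 1.76 = 92.1 dB.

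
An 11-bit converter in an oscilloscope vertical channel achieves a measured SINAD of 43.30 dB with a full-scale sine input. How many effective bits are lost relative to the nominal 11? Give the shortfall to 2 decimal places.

ENOB = (SINAD − 1.76)/6.02 = (43.30 − 1.76)/6.02 = 6.9003 bits.
Lost resolution: 11 − 6.9003 = 4.0997 bits.

4.10 bits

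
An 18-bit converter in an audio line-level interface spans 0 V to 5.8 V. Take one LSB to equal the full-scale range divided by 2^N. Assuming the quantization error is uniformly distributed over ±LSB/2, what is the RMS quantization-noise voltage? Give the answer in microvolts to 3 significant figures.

Span = 5.8 V.
One LSB is 5.8 V / 262144 = 22.125 µV.
V_rms = LSB/√12 = 22.125 µV / √12 = 6.39 µV.

6.39 µV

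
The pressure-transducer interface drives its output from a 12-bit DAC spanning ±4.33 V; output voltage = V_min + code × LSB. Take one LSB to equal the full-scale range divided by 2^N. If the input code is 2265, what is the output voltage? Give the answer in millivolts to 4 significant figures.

The full-scale span is 4.33 − (-4.33) = 8.66 V. LSB = 8.66 V / 2^12.
V_out = -4.33 + 2265 × (8.66/4096) V
      = -4.33 + 4.78879 = 0.458794 V.

458.8 mV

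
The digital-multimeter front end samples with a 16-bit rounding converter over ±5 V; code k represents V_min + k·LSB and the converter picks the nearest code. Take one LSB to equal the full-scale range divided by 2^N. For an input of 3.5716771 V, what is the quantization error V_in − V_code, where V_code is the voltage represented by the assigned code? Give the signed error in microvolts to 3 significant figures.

+52.3 µV

The full-scale span is 5 − (-5) = 10 V. LSB = 10 V / 2^16 ≈ 152.6 µV.
Position in LSBs: (3.5716771 − (-5)) × 65536/10 = 56175.3430; rounding gives k = 56175.
V_code = V_min + k × range/2^16 = -5 + 56175 × 10/65536 = 3.5716247559 V.
Error = V_in − V_code = 3.5716771 − (3.5716247559) = +52.3 µV.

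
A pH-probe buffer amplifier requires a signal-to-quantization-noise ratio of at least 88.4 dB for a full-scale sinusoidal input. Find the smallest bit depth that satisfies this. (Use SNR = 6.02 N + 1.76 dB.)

Required N = ⌈(88.4 − 1.76)/6.02⌉ = ⌈14.392⌉ = 15.

15 bits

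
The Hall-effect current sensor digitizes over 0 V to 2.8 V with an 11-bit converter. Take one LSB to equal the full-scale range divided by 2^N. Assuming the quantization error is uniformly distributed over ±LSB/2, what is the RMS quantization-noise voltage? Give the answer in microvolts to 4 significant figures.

394.7 µV

V_FS = 2.8 V.
LSB = 2.8 V ÷ 2^11 = 2.8/2048 V = 1.36719 mV.
For a uniform distribution on [−LSB/2, +LSB/2], V_rms = LSB/√12 = 1.36719 mV/3.4641 = 394.7 µV.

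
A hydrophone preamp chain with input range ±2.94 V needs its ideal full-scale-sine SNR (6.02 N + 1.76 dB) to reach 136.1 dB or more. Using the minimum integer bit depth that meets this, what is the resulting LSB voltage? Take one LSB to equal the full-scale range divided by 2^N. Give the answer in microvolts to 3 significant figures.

0.701 µV

Range = 2.94 − (-2.94) = 5.88 V.
Required N = ⌈(136.1 − 1.76)/6.02⌉ = ⌈22.316⌉ = 23.
LSB = 5.88 V ÷ 2^23 = 5.88/8388608 V = 0.701 µV.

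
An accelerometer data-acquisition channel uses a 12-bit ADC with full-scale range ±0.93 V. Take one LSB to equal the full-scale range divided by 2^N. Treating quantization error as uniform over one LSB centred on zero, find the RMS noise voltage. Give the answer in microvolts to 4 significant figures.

Range = 0.93 − (-0.93) = 1.86 V.
One LSB is 1.86 V / 4096 = 454.102 µV.
For a uniform distribution on [−LSB/2, +LSB/2], V_rms = LSB/√12 = 454.102 µV/3.4641 = 131.1 µV.

131.1 µV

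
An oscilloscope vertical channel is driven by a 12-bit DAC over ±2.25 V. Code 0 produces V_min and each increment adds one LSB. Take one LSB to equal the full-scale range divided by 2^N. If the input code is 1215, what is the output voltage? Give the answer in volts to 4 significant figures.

-0.9152 V

The full-scale span is 2.25 − (-2.25) = 4.5 V. LSB = 4.5 V / 2^12.
V_out = -2.25 + 1215 × (4.5/4096) V
      = -2.25 + 1.33484 = -0.915161 V.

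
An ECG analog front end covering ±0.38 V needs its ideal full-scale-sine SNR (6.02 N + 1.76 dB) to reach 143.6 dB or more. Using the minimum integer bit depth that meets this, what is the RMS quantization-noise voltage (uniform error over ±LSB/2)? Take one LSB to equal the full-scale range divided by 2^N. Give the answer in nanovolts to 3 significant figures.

13.1 nV

Full-scale range = 0.38 V − (-0.38 V) = 0.76 V.
6.02 N + 1.76 ≥ 143.6 gives N ≥ 23.561, so the minimum integer is 24.
Step size = 0.76/16777216 V = 45.300 nV.
σ_q = LSB/√12 = 45.300 nV/3.4641 = 13.1 nV.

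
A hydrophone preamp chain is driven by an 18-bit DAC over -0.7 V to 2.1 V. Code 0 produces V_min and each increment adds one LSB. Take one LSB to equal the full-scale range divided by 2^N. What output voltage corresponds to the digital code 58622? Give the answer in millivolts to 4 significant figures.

Full-scale range = 2.1 V − (-0.7 V) = 2.8 V. LSB = 2.8 V / 2^18.
V_out = V_min + code × LSB = -0.7 V + 58622 × 2.8 V / 262144
      = -0.7 + 0.626151 = -0.0738495 V.

-73.85 mV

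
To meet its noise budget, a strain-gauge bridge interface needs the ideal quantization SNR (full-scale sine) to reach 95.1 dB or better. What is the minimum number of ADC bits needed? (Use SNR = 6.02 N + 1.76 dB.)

6.02 N + 1.76 ≥ 95.1 gives N ≥ 15.505, so the minimum integer is 16.

16 bits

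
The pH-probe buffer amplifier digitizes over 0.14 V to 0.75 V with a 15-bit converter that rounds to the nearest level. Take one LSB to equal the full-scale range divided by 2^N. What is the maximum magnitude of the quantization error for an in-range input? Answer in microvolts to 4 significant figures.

9.308 µV

Full-scale range = 0.75 V − (0.14 V) = 0.61 V.
Step size = 0.61/32768 V = 18.6157 µV.
A rounding quantizer has |error| ≤ LSB/2 = 9.308 µV.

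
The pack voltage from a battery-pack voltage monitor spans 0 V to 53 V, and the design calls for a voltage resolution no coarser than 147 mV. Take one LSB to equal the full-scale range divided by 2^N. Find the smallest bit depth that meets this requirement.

9 bits

V_FS = 53 V.
53 V / 147 mV = 360.5. Since 2^8 = 256 and 2^9 = 512, N = 9.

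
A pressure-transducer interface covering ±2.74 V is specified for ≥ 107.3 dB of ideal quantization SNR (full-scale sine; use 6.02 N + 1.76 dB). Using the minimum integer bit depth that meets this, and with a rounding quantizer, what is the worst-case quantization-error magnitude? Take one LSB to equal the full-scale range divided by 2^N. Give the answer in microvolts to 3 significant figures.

Range = 2.74 − (-2.74) = 5.48 V.
Required N = ⌈(107.3 − 1.76)/6.02⌉ = ⌈17.532⌉ = 18.
LSB = 5.48 V / 2^18 = 20.905 µV.
Max error for round-to-nearest is LSB/2 = 10.5 µV.

10.5 µV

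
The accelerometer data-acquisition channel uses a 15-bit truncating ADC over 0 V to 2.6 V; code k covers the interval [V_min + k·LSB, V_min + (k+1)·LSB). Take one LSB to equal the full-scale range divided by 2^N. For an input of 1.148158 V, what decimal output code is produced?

14470

Full-scale range = 2.6 V. LSB = 2.6 V / 2^15 ≈ 79.35 µV.
code = ⌊(V_in − V_min)/LSB⌋ = ⌊(V_in − V_min) × 2^15 / range⌋
     = ⌊(1.148158 − (0)) × 32768 / 2.6⌋ = ⌊1.148158 × 32768/2.6⌋
     = ⌊14470.324⌋ = 14470.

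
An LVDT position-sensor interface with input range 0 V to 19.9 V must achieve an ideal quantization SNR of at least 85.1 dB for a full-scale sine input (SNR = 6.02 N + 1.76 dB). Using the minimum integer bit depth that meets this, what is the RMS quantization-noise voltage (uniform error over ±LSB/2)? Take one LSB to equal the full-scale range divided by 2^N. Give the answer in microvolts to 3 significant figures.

351 µV

Range is 19.9 V.
6.02 N + 1.76 ≥ 85.1 gives N ≥ 13.844, so the minimum integer is 14.
LSB = 19.9 V / 2^14 = 1.2146 mV.
RMS noise = LSB/√12 = 351 µV.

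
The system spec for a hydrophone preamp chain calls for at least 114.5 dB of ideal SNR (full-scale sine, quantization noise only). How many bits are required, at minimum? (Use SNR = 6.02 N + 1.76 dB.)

6.02 N + 1.76 ≥ 114.5 gives N ≥ 18.728, so the minimum integer is 19.

19 bits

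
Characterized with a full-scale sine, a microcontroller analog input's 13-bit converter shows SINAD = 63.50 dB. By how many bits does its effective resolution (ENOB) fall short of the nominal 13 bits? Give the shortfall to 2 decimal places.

2.74 bits

N_eff = (63.50 − 1.76)/6.02 = 10.2558 bits.
Shortfall = 13 − 10.2558 = 2.7442 bits.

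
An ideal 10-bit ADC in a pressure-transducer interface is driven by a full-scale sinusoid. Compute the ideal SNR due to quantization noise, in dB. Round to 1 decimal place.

62.0 dB

6.02(10) + 1.76 = 60.20 + 1.76 = 61.96 dB.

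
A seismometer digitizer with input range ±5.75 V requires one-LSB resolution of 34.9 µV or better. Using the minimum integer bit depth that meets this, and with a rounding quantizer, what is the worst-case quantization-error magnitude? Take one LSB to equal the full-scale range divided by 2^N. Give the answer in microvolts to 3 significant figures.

11.0 µV

The full-scale span is 5.75 − (-5.75) = 11.5 V.
11.5 V / 34.9 µV = 329500. Since 2^18 = 262144 and 2^19 = 524288, N = 19.
LSB = 11.5 V / 2^19 = 21.935 µV.
|e|_max = LSB/2 = 11.0 µV.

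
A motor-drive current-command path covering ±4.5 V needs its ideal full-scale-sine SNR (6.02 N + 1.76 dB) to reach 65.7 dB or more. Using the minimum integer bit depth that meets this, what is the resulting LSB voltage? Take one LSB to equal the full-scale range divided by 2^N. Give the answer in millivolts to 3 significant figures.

4.39 mV

Span: 4.5 V − (-4.5 V) = 9 V.
N ≥ (65.7 − 1.76)/6.02 = 10.621 → N_min = 11.
LSB = 9 V / 2^11 = 4.39 mV.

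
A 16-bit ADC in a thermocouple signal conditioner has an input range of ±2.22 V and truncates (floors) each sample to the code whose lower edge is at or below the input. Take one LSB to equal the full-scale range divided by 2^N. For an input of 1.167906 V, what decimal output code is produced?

50006

The full-scale span is 2.22 − (-2.22) = 4.44 V. LSB = 4.44 V / 2^16 ≈ 67.75 µV.
(V_in − V_min) × 2^16/range = (1.167906 − (-2.22)) × 65536/4.44 = 50006.713.
Floor → code = 50006.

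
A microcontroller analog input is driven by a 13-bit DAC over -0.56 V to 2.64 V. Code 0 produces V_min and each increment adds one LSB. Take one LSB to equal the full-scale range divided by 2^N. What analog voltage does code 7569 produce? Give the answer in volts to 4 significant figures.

The full-scale span is 2.64 − (-0.56) = 3.2 V. LSB = 3.2 V / 2^13.
V_out = V_min + code × LSB = -0.56 V + 7569 × 3.2 V / 8192
      = -0.56 + 2.95664 = 2.39664 V.

2.397 V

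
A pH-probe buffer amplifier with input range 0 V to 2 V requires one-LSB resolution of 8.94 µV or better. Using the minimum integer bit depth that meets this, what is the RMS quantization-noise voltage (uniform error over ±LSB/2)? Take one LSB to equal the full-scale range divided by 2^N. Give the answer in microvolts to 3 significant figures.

2.20 µV

Span = 2 V.
Need 2^N ≥ 2 V / 8.94 µV = 223700 → N_min = 18.
One LSB is 2 V / 262144 = 7.6294 µV.
V_rms = LSB/√12 = 2.20 µV.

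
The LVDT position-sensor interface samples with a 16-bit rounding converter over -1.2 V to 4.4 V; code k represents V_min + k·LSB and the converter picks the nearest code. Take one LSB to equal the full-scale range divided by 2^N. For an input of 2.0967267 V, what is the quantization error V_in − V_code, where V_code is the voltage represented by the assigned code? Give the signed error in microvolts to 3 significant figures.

Span: 4.4 V − (-1.2 V) = 5.6 V. LSB = 5.6 V / 2^16 ≈ 85.45 µV.
(V_in − V_min)/LSB = (2.0967267 − (-1.2)) × 65536/5.6 = 38581.1216 → nearest code k = 38581.
V_code = V_min + k × range/2^16 = -1.2 + 38581 × 5.6/65536 = 2.0967163086 V.
Error = V_in − V_code = 2.0967267 − (2.0967163086) = +10.4 µV.

+10.4 µV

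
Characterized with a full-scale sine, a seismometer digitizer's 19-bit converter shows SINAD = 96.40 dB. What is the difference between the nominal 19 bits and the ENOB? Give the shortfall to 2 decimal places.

3.28 bits

Effective bits = (96.40 − 1.76)/6.02 = 15.7209.
Lost resolution: 19 − 15.7209 = 3.2791 bits.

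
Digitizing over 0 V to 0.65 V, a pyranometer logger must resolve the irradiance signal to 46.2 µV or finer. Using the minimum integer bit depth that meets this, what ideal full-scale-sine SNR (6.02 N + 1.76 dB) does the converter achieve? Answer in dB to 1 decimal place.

86.0 dB

Span = 0.65 V.
0.65 V / 46.2 µV = 14070. Since 2^13 = 8192 and 2^14 = 16384, N = 14.
Ideal SNR at N = 14: 6.02·14 + 1.76 = 86.0 dB.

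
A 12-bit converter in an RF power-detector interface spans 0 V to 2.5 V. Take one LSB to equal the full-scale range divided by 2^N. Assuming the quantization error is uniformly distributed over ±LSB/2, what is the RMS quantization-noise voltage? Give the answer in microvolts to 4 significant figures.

V_FS = 2.5 V.
LSB = 2.5 V / 2^12 = 0.610352 mV.
σ_q = LSB/√12 = 0.610352 mV/3.4641 = 176.2 µV.

176.2 µV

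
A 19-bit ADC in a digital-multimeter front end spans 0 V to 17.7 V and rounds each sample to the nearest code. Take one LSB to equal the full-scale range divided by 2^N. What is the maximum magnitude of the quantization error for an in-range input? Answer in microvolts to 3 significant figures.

16.9 µV

Full-scale range = 17.7 V.
Step size = 17.7/524288 V = 33.760 µV.
Worst-case error for round-to-nearest is half an LSB: 16.9 µV.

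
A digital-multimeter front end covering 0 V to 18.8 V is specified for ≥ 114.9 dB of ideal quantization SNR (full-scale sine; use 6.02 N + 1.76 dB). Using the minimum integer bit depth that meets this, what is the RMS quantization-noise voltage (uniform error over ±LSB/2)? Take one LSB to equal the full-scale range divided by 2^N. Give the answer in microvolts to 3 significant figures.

Range is 18.8 V.
Solving 6.02 N ≥ 114.9 − 1.76: N ≥ 18.794. Round up → N = 19.
LSB = 18.8 V / 2^19 = 35.858 µV.
V_rms = LSB/√12 = 10.4 µV.

10.4 µV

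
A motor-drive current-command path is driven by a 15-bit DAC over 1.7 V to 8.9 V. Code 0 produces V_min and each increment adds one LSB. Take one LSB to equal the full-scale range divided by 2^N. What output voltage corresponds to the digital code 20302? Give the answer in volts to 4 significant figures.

Span: 8.9 V − (1.7 V) = 7.2 V. LSB = 7.2 V / 2^15.
Output = V_min + (20302/32768) × range = 1.7 + 0.619568 × 7.2 V
      = 1.7 V + 4.46089 V = 6.16089 V.

6.161 V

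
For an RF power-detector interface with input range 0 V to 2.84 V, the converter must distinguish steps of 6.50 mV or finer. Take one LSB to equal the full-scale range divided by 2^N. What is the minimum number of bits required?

9 bits

Span = 2.84 V.
Need 2^N ≥ 2.84 V / 6.50 mV = 436.9 → N_min = 9.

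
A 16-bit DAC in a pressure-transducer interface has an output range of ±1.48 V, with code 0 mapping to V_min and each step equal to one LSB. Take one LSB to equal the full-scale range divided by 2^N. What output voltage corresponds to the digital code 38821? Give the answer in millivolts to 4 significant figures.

Full-scale range = 1.48 V − (-1.48 V) = 2.96 V. LSB = 2.96 V / 2^16.
Output = V_min + (38821/65536) × range = -1.48 + 0.592361 × 2.96 V
      = -1.48 V + 1.75339 V = 0.273390 V.

273.4 mV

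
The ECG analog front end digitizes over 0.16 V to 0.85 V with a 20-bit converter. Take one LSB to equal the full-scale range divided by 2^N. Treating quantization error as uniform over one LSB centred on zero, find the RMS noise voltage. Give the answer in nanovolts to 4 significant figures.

The full-scale span is 0.85 − (0.16) = 0.69 V.
Step size = 0.69/1048576 V = 0.658035 µV.
For a uniform distribution on [−LSB/2, +LSB/2], V_rms = LSB/√12 = 0.658035 µV/3.4641 = 190.0 nV.

190.0 nV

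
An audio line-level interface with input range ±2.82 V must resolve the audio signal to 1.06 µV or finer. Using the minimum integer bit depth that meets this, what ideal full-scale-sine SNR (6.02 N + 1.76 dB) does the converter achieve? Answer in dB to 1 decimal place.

140.2 dB

Full-scale range = 2.82 V − (-2.82 V) = 5.64 V.
5.64 V / 1.06 µV = 5.321e6. Since 2^22 = 4194304 and 2^23 = 8388608, N = 23.
SNR = 6.02 × 23 + 1.76 = 140.22 dB.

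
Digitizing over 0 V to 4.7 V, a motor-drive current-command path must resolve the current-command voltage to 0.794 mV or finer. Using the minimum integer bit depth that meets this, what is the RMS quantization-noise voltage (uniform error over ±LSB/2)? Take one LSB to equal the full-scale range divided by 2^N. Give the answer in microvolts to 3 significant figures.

166 µV

Full-scale range = 4.7 V.
Need 2^N ≥ 4.7 V / 0.794 mV = 5919 → N_min = 13.
LSB = 4.7 V ÷ 2^13 = 4.7/8192 V = 0.57373 mV.
RMS noise = LSB/√12 = 166 µV.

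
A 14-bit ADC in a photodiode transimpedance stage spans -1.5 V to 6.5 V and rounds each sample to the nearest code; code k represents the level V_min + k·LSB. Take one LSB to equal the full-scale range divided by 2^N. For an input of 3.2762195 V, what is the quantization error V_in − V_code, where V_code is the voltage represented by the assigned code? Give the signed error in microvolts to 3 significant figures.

The full-scale span is 6.5 − (-1.5) = 8 V. LSB = 8 V / 2^14 ≈ 488.3 µV.
Position in LSBs: (3.2762195 − (-1.5)) × 16384/8 = 9781.6975; rounding gives k = 9782.
V_code = -1.5 + (9782/16384) × 8 = 3.2763671875 V.
e = 3.2762195 − (3.2763671875) = −148 µV.

−148 µV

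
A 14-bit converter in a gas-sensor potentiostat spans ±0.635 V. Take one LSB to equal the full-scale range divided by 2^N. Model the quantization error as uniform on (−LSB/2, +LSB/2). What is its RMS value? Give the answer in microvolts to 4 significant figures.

Span: 0.635 V − (-0.635 V) = 1.27 V.
Step size = 1.27/16384 V = 77.5146 µV.
σ_q = LSB/√12 = 77.5146 µV/3.4641 = 22.38 µV.

22.38 µV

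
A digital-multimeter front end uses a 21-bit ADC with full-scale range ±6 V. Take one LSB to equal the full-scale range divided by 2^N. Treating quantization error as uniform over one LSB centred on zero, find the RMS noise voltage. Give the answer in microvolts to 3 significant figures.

Full-scale range = 6 V − (-6 V) = 12 V.
LSB = 12 V ÷ 2^21 = 12/2097152 V = 5.7220 µV.
For a uniform distribution on [−LSB/2, +LSB/2], V_rms = LSB/√12 = 5.7220 µV/3.4641 = 1.65 µV.

1.65 µV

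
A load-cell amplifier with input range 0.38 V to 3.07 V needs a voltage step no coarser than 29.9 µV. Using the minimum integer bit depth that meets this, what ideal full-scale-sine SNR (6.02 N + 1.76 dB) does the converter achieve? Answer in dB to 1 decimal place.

The full-scale span is 3.07 − (0.38) = 2.69 V.
Need 2^N ≥ 2.69 V / 29.9 µV = 89970 → N_min = 17.
6.02(17) + 1.76 = 104.10 dB.

104.1 dB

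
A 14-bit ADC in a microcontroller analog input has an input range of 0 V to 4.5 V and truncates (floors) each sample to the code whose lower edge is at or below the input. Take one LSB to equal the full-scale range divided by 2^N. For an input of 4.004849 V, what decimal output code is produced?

14581

Full-scale range = 4.5 V. LSB = 4.5 V / 2^14 ≈ 274.7 µV.
(V_in − V_min) × 2^14/range = (4.004849 − (0)) × 16384/4.5 = 14581.210.
Floor → code = 14581.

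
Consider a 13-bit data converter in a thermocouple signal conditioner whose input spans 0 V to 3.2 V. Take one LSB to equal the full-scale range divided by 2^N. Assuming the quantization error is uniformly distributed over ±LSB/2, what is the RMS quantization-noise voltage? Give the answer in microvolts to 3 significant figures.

113 µV

Full-scale range = 3.2 V.
LSB = 3.2 V / 2^13 = 390.63 µV.
For a uniform distribution on [−LSB/2, +LSB/2], V_rms = LSB/√12 = 390.63 µV/3.4641 = 113 µV.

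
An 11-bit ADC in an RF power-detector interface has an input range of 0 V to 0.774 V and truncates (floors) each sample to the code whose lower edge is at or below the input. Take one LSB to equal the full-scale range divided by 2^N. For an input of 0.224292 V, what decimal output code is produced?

Span = 0.774 V. LSB = 0.774 V / 2^11 ≈ 377.9 µV.
(V_in − V_min) × 2^11/range = (0.224292 − (0)) × 2048/0.774 = 593.475.
Floor → code = 593.

593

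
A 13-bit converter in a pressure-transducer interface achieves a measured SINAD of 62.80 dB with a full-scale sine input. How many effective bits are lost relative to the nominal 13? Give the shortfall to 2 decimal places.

ENOB = (SINAD − 1.76)/6.02 = (62.80 − 1.76)/6.02 = 10.1395 bits.
13 − 10.1395 = 2.86 bits below nominal.

2.86 bits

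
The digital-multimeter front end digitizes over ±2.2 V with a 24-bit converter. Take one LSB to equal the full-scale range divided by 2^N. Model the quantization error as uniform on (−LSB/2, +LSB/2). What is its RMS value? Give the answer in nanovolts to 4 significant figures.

75.71 nV

Span: 2.2 V − (-2.2 V) = 4.4 V.
One LSB is 4.4 V / 16777216 = 262.260 nV.
σ_q = LSB/√12 = 262.260 nV/3.4641 = 75.71 nV.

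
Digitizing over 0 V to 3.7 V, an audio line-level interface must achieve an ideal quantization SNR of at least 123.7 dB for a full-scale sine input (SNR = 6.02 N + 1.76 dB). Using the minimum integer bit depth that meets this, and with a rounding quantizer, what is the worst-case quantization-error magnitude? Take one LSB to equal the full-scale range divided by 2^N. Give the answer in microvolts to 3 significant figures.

Range is 3.7 V.
Solving 6.02 N ≥ 123.7 − 1.76: N ≥ 20.256. Round up → N = 21.
LSB = 3.7 V ÷ 2^21 = 3.7/2097152 V = 1.7643 µV.
|e|_max = LSB/2 = 0.882 µV.

0.882 µV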